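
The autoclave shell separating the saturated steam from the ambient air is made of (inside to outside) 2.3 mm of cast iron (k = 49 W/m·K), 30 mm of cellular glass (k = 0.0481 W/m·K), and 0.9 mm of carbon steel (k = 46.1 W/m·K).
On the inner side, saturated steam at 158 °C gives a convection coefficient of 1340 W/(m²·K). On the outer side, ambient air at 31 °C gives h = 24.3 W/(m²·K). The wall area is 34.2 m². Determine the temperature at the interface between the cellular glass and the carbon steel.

Model the wall as resistances in series:
R_inner film = 1/(h_i·A) = 1/(1340×34.2) = 2.182×10^-5 K/W
R_cast iron = L/(kA) = 0.0023/(49×34.2) = 1.372×10^-6 K/W
R_cellular glass = L/(kA) = 0.03/(0.0481×34.2) = 0.01824 K/W
R_carbon steel = L/(kA) = 0.0009/(46.1×34.2) = 5.708×10^-7 K/W
R_outer film = 1/(h_o·A) = 1/(24.3×34.2) = 0.001203 K/W
R_total = 0.01946 K/W;  Q = ΔT/R_total = 127/0.01946 = 6525 W
T_interface = T_inner − Q·ΣR(inner→interface) = 158 − 6520×0.01826

T ≈ 38.9 °C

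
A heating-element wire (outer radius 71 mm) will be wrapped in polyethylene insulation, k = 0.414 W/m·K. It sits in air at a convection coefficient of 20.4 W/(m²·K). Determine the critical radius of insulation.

For a cylinder r_cr = k/h = 0.414/20.4
r_cr = 20.3 mm; since the bare radius (71 mm) is above r_cr, any added insulation will reduce heat loss.

r_cr ≈ 20.3 mm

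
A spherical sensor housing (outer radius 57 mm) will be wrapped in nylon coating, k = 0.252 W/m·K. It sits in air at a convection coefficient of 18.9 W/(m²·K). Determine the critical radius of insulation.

r_cr ≈ 26.7 mm

For a sphere r_cr = 2k/h = 2×0.252/18.9
r_cr = 26.7 mm; since the bare radius (57 mm) is above r_cr, any added insulation will reduce heat loss.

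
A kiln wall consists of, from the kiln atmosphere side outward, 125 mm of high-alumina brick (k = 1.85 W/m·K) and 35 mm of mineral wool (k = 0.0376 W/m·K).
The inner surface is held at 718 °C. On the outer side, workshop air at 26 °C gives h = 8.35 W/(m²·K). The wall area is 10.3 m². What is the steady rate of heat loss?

Using the resistance-network approach (series):
R_high-alumina brick = L/(kA) = 0.125/(1.85×10.3) = 0.00656 K/W
R_mineral wool = L/(kA) = 0.035/(0.0376×10.3) = 0.09037 K/W
R_outer film = 1/(h_o·A) = 1/(8.35×10.3) = 0.01163 K/W
R_total = 0.1086 K/W
Q = ΔT / R_total = 692 / 0.1086

Q ≈ 6370 W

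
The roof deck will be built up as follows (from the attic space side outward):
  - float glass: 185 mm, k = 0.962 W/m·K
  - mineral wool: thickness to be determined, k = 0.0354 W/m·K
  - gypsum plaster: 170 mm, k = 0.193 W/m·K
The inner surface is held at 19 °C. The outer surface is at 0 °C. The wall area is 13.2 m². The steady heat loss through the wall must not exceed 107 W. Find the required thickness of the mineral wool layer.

Thermal resistances in series:
R_float glass = L/(kA) = 0.185/(0.962×13.2) = 0.01457 K/W
R_gypsum plaster = L/(kA) = 0.17/(0.193×13.2) = 0.06673 K/W
Sum of the known resistances R_other = 0.0813 K/W
Required total resistance R_tot = ΔT/Q_allow = 19/107 = 0.1776 K/W
R_mineral wool = R_tot − R_other = 0.09627 K/W
L = R·k·A = 0.09627×0.0354×13.2

L ≈ 45 mm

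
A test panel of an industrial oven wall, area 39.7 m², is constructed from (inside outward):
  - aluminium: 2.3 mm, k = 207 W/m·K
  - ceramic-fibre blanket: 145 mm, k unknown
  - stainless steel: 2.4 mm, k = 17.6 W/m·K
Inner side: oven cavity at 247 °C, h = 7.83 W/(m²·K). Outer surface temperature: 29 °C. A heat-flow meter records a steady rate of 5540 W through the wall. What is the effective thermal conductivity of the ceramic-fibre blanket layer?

Using the resistance-network approach (series):
R_inner film = 1/(h_i·A) = 1/(7.83×39.7) = 0.003217 K/W
R_aluminium = L/(kA) = 0.0023/(207×39.7) = 2.799×10^-7 K/W
R_stainless steel = L/(kA) = 0.0024/(17.6×39.7) = 3.435×10^-6 K/W
Sum of known resistances R_other = 0.003221 K/W
Total R = ΔT/Q = 218/5540 = 0.03935 K/W
R_ceramic-fibre blanket = R_total − R_other = 0.03613 K/W
k = L/(R·A) = 0.145/(0.03613×39.7)

k ≈ 0.101 W/(m·K)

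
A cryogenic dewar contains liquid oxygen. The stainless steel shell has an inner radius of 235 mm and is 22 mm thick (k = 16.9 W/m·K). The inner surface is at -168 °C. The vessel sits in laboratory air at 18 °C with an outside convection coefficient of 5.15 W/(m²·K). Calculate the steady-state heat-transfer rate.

Q ≈ 789 W

For a spherical shell R = (1/r₁ − 1/r₂)/(4πk); film R = 1/(h·4πr²). In series:
R_stainless steel shell = (1/0.235 − 1/0.257)/(4π×16.9) = 0.001715 K/W
R_outer film = 1/(h·4πr_o²) = 1/(5.15×4π×0.257²) = 0.2339 K/W
R_total = 0.2357 K/W
Q = ΔT/R_total = 186/0.2357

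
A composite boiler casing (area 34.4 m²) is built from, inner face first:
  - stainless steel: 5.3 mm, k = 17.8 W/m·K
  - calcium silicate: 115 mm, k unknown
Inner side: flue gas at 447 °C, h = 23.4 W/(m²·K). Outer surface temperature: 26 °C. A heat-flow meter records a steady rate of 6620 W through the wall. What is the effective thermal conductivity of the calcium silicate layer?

Thermal resistances in series:
R_inner film = 1/(h_i·A) = 1/(23.4×34.4) = 0.001242 K/W
R_stainless steel = L/(kA) = 0.0053/(17.8×34.4) = 8.656×10^-6 K/W
Sum of known resistances R_other = 0.001251 K/W
Total R = ΔT/Q = 421/6620 = 0.0636 K/W
R_calcium silicate = R_total − R_other = 0.06234 K/W
k = L/(R·A) = 0.115/(0.06234×34.4)

k ≈ 0.0536 W/(m·K)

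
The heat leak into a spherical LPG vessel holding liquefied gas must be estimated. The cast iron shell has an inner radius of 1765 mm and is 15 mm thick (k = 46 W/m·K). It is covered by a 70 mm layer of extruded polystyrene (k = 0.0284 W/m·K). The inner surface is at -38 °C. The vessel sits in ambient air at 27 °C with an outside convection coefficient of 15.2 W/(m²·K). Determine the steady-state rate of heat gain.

Q ≈ 1060 W

For a spherical shell R = (1/r₁ − 1/r₂)/(4πk); film R = 1/(h·4πr²). In series:
R_cast iron shell = (1/1.765 − 1/1.78)/(4π×46) = 8.26×10^-6 K/W
R_extruded polystyrene = (1/1.78 − 1/1.85)/(4π×0.0284) = 0.05956 K/W
R_outer film = 1/(h·4πr_o²) = 1/(15.2×4π×1.85²) = 0.00153 K/W
R_total = 0.0611 K/W
Q = ΔT/R_total = 65/0.0611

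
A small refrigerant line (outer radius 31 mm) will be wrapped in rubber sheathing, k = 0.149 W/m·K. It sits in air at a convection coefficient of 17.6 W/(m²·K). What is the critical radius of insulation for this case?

For a cylinder r_cr = k/h = 0.149/17.6
r_cr = 8.47 mm; since the bare radius (31 mm) is above r_cr, any added insulation will reduce heat loss.

r_cr ≈ 8.47 mm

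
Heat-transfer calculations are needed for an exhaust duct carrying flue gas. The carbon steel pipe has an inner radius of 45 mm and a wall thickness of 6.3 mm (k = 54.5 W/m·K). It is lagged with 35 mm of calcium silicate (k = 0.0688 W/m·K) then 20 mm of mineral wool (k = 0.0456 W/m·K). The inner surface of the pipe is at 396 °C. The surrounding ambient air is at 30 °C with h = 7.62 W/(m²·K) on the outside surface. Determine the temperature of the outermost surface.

T ≈ 63.8 °C

Treating each annulus and film as a series resistance:
R_carbon steel pipe wall = ln(51.3/45)/(2π×54.5×1) = 3.826×10^-4 K/W
R_calcium silicate = ln(86.3/51.3)/(2π×0.0688×1) = 1.203 K/W
R_mineral wool = ln(106.3/86.3)/(2π×0.0456×1) = 0.7275 K/W
R_outer film = 1/(h_o·2πr_oL) = 1/(7.62×2π×0.1063×1) = 0.1965 K/W
R_total = 2.128 K/W
Q = ΔT/R_total = 366/2.128
Q = 172 W/m
T_interface = T_inner − Q·ΣR(inner→interface) = 396 − 172×1.931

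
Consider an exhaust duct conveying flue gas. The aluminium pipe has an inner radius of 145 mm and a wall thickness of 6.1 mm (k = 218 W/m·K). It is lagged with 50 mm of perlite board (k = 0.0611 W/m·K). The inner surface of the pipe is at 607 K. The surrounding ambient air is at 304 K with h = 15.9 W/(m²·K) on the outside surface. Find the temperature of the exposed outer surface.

Cylindrical conduction, so R = ln(r₂/r₁)/(2πkL) per layer, in series:
R_aluminium pipe wall = ln(151.1/145)/(2π×218×1) = 3.008×10^-5 K/W
R_perlite board = ln(201.1/151.1)/(2π×0.0611×1) = 0.7446 K/W
R_outer film = 1/(h_o·2πr_oL) = 1/(15.9×2π×0.2011×1) = 0.04977 K/W
R_total = 0.7944 K/W
Q = ΔT/R_total = 303/0.7944
Q = 381 W/m
T_interface = T_inner − Q·ΣR(inner→interface) = 607 − 381×0.7446

T ≈ 323 K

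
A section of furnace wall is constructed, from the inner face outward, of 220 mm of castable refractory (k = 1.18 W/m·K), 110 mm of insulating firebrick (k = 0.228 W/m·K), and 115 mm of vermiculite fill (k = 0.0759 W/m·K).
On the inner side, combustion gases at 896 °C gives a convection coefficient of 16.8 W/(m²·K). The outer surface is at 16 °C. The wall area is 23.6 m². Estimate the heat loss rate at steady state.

Model the wall as resistances in series:
R_inner film = 1/(h_i·A) = 1/(16.8×23.6) = 0.002522 K/W
R_castable refractory = L/(kA) = 0.22/(1.18×23.6) = 0.0079 K/W
R_insulating firebrick = L/(kA) = 0.11/(0.228×23.6) = 0.02044 K/W
R_vermiculite fill = L/(kA) = 0.115/(0.0759×23.6) = 0.0642 K/W
R_total = 0.09507 K/W
Q = ΔT / R_total = 880 / 0.09507

Q ≈ 9260 W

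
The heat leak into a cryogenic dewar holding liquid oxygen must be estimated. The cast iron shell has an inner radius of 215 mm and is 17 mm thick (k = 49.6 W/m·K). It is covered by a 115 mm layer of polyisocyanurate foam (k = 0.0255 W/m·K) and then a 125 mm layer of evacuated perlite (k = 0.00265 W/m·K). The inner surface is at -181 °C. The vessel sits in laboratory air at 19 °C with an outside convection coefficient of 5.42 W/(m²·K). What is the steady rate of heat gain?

Q ≈ 7.29 W

Spherical conduction: R = (1/r_in − 1/r_out)/(4πk) per layer; series-sum.
R_cast iron shell = (1/0.215 − 1/0.232)/(4π×49.6) = 5.468×10^-4 K/W
R_polyisocyanurate foam = (1/0.232 − 1/0.347)/(4π×0.0255) = 4.458 K/W
R_evacuated perlite = (1/0.347 − 1/0.472)/(4π×0.00265) = 22.92 K/W
R_outer film = 1/(h·4πr_o²) = 1/(5.42×4π×0.472²) = 0.0659 K/W
R_total = 27.44 K/W
Q = ΔT/R_total = 200/27.44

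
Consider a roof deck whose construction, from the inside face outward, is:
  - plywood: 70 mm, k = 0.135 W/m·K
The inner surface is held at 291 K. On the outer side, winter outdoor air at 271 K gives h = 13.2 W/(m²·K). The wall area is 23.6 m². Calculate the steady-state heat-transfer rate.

Q ≈ 794 W

Treating each layer as a thermal resistance in series:
R_plywood = L/(kA) = 0.07/(0.135×23.6) = 0.02197 K/W
R_outer film = 1/(h_o·A) = 1/(13.2×23.6) = 0.00321 K/W
R_total = 0.02518 K/W
Q = ΔT / R_total = 20 / 0.02518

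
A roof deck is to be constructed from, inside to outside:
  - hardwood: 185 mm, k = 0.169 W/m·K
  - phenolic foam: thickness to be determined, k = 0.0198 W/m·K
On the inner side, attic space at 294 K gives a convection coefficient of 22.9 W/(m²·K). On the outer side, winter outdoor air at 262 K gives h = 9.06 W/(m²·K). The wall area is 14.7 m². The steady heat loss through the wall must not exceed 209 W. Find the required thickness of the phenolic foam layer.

Series thermal resistances:
R_inner film = 1/(h_i·A) = 1/(22.9×14.7) = 0.002971 K/W
R_hardwood = L/(kA) = 0.185/(0.169×14.7) = 0.07447 K/W
R_outer film = 1/(h_o·A) = 1/(9.06×14.7) = 0.007509 K/W
Sum of the known resistances R_other = 0.08495 K/W
Required total resistance R_tot = ΔT/Q_allow = 32/209 = 0.1531 K/W
R_phenolic foam = R_tot − R_other = 0.06816 K/W
L = R·k·A = 0.06816×0.0198×14.7

L ≈ 19.8 mm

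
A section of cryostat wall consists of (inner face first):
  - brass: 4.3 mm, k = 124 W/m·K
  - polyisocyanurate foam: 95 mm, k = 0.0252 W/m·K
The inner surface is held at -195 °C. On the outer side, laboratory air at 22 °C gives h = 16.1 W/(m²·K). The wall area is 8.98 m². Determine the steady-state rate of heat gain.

Model the wall as resistances in series:
R_brass = L/(kA) = 0.0043/(124×8.98) = 3.862×10^-6 K/W
R_polyisocyanurate foam = L/(kA) = 0.095/(0.0252×8.98) = 0.4198 K/W
R_outer film = 1/(h_o·A) = 1/(16.1×8.98) = 0.006917 K/W
R_total = 0.4267 K/W
Q = ΔT / R_total = 217 / 0.4267

Q ≈ 509 W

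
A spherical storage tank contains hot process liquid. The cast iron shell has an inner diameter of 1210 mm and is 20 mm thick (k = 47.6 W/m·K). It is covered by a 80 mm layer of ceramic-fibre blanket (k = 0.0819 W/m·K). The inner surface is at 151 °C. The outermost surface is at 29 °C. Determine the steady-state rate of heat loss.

Radial (spherical) resistances in series:
R_cast iron shell = (1/0.605 − 1/0.625)/(4π×47.6) = 8.843×10^-5 K/W
R_ceramic-fibre blanket = (1/0.625 − 1/0.705)/(4π×0.0819) = 0.1764 K/W
R_total = 0.1765 K/W
Q = ΔT/R_total = 122/0.1765

Q ≈ 691 W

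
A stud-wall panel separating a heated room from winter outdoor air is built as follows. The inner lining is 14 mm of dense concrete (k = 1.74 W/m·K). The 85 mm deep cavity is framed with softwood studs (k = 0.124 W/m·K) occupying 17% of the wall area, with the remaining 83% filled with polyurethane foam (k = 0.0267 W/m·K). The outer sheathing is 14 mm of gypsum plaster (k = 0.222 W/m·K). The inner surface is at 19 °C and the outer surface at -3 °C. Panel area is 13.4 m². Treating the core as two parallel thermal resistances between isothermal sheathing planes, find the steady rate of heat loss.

Sheathing layers in series; stud and cavity paths in parallel between them.
R_inner = 0.014/(1.74×13.4) = 6.004×10^-4 K/W
R_stud  = 0.085/(0.124×0.17×13.4) = 0.3009 K/W
R_cav   = 0.085/(0.0267×0.83×13.4) = 0.2862 K/W
1/R_core = 1/R_stud + 1/R_cav → R_core = 0.1467 K/W
R_outer = 0.014/(0.222×13.4) = 0.004706 K/W
R_total = 0.152 K/W
Q = ΔT/R_total = 22/0.152

Q ≈ 145 W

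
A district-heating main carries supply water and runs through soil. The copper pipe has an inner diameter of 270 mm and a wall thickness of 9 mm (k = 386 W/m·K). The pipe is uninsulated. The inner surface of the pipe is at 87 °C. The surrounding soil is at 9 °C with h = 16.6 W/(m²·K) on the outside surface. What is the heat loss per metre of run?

Per-layer cylindrical resistances, series-summed:
R_copper pipe wall = ln(144/135)/(2π×386×1) = 2.661×10^-5 K/W
R_outer film = 1/(h_o·2πr_oL) = 1/(16.6×2π×0.144×1) = 0.06658 K/W
R_total = 0.06661 K/W
Q = ΔT/R_total = 78/0.06661

q′ ≈ 1170 W/m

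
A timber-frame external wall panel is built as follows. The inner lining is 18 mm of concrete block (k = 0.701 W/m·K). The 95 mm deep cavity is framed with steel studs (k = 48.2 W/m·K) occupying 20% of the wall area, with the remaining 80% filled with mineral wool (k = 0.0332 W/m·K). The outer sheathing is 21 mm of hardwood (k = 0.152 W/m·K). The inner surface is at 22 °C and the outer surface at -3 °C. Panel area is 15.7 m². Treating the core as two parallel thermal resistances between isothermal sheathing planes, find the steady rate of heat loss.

Sheathing layers in series; stud and cavity paths in parallel between them.
R_inner = 0.018/(0.701×15.7) = 0.001636 K/W
R_stud  = 0.095/(48.2×0.2×15.7) = 6.277×10^-4 K/W
R_cav   = 0.095/(0.0332×0.8×15.7) = 0.2278 K/W
1/R_core = 1/R_stud + 1/R_cav → R_core = 6.26×10^-4 K/W
R_outer = 0.021/(0.152×15.7) = 0.0088 K/W
R_total = 0.01106 K/W
Q = ΔT/R_total = 25/0.01106

Q ≈ 2260 W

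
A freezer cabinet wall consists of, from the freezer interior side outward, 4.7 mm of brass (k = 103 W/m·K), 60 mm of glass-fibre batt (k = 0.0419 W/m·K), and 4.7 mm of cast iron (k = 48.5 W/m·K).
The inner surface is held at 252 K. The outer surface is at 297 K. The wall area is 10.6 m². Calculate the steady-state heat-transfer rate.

Series thermal resistances:
R_brass = L/(kA) = 0.0047/(103×10.6) = 4.305×10^-6 K/W
R_glass-fibre batt = L/(kA) = 0.06/(0.0419×10.6) = 0.1351 K/W
R_cast iron = L/(kA) = 0.0047/(48.5×10.6) = 9.142×10^-6 K/W
R_total = 0.1351 K/W
Q = ΔT / R_total = 45 / 0.1351

Q ≈ 333 W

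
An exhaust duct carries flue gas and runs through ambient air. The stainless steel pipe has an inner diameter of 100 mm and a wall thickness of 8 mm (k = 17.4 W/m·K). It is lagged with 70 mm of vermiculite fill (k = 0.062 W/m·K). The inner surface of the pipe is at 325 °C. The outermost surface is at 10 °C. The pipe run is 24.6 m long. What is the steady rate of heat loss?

Q ≈ 3810 W

For a radial system each layer contributes R = ln(r_out/r_in)/(2πkL); films add R = 1/(hA).
R_stainless steel pipe wall = ln(58/50)/(2π×17.4×24.6) = 5.519×10^-5 K/W
R_vermiculite fill = ln(128/58)/(2π×0.062×24.6) = 0.0826 K/W
R_total = 0.08266 K/W
Q = ΔT/R_total = 315/0.08266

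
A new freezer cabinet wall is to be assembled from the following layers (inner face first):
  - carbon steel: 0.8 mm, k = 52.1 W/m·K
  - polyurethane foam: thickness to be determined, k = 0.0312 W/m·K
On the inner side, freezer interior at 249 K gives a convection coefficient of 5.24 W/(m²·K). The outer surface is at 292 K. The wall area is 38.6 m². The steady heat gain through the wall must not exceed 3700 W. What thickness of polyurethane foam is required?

L ≈ 8.04 mm

Model the wall as resistances in series:
R_inner film = 1/(h_i·A) = 1/(5.24×38.6) = 0.004944 K/W
R_carbon steel = L/(kA) = 0.0008/(52.1×38.6) = 3.978×10^-7 K/W
Sum of the known resistances R_other = 0.004944 K/W
Required total resistance R_tot = ΔT/Q_allow = 43/3700 = 0.01162 K/W
R_polyurethane foam = R_tot − R_other = 0.006677 K/W
L = R·k·A = 0.006677×0.0312×38.6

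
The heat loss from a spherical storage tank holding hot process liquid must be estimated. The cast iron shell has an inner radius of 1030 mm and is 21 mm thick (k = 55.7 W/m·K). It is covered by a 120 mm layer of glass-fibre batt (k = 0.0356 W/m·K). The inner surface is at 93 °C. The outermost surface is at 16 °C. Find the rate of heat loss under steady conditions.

Q ≈ 353 W

Each spherical layer contributes R = (1/r_i − 1/r_o)/(4πk):
R_cast iron shell = (1/1.03 − 1/1.051)/(4π×55.7) = 2.771×10^-5 K/W
R_glass-fibre batt = (1/1.051 − 1/1.171)/(4π×0.0356) = 0.218 K/W
R_total = 0.218 K/W
Q = ΔT/R_total = 77/0.218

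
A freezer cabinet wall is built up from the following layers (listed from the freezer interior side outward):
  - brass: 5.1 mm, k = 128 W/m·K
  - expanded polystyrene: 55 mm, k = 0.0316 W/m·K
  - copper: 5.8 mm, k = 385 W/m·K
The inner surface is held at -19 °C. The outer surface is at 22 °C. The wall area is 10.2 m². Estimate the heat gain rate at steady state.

Q ≈ 240 W

Series thermal resistances:
R_brass = L/(kA) = 0.0051/(128×10.2) = 3.906×10^-6 K/W
R_expanded polystyrene = L/(kA) = 0.055/(0.0316×10.2) = 0.1706 K/W
R_copper = L/(kA) = 0.0058/(385×10.2) = 1.477×10^-6 K/W
R_total = 0.1706 K/W
Q = ΔT / R_total = 41 / 0.1706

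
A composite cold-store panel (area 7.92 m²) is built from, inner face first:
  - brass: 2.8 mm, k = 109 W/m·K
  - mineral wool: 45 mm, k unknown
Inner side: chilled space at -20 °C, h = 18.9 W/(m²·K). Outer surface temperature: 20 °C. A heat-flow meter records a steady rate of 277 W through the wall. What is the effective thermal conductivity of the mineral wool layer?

k ≈ 0.0413 W/(m·K)

Thermal resistances in series:
R_inner film = 1/(h_i·A) = 1/(18.9×7.92) = 0.006681 K/W
R_brass = L/(kA) = 0.0028/(109×7.92) = 3.243×10^-6 K/W
Sum of known resistances R_other = 0.006684 K/W
Total R = ΔT/Q = 40/277 = 0.1444 K/W
R_mineral wool = R_total − R_other = 0.1377 K/W
k = L/(R·A) = 0.045/(0.1377×7.92)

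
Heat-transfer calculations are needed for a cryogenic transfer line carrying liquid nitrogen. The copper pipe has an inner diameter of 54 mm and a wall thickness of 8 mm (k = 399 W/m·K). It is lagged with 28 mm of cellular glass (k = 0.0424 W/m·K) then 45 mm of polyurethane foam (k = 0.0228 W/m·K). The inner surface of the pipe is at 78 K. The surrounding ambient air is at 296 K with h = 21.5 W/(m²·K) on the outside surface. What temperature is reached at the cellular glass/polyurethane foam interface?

Cylindrical conduction, so R = ln(r₂/r₁)/(2πkL) per layer, in series:
R_copper pipe wall = ln(35/27)/(2π×399×1) = 1.035×10^-4 K/W
R_cellular glass = ln(63/35)/(2π×0.0424×1) = 2.206 K/W
R_polyurethane foam = ln(108/63)/(2π×0.0228×1) = 3.762 K/W
R_outer film = 1/(h_o·2πr_oL) = 1/(21.5×2π×0.108×1) = 0.06854 K/W
R_total = 6.037 K/W
Q = ΔT/R_total = 218/6.037
Q = 36.1 W/m
T_interface = T_inner + Q·ΣR(inner→interface) = 78 + 36.1×2.206

T ≈ 158 K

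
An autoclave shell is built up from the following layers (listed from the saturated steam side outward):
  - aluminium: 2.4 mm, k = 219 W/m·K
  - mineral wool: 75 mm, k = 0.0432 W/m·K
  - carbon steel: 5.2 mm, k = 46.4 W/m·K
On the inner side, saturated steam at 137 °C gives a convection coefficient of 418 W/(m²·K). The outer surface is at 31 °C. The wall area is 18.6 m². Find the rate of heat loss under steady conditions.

Q ≈ 1130 W

Thermal resistances in series:
R_inner film = 1/(h_i·A) = 1/(418×18.6) = 1.286×10^-4 K/W
R_aluminium = L/(kA) = 0.0024/(219×18.6) = 5.892×10^-7 K/W
R_mineral wool = L/(kA) = 0.075/(0.0432×18.6) = 0.09334 K/W
R_carbon steel = L/(kA) = 0.0052/(46.4×18.6) = 6.025×10^-6 K/W
R_total = 0.09347 K/W
Q = ΔT / R_total = 106 / 0.09347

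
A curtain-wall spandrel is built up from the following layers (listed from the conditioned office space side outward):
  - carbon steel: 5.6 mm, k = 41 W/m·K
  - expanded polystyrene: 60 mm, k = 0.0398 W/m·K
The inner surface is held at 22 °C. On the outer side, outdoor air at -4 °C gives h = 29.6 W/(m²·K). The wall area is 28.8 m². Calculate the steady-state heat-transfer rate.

Thermal resistances in series:
R_carbon steel = L/(kA) = 0.0056/(41×28.8) = 4.743×10^-6 K/W
R_expanded polystyrene = L/(kA) = 0.06/(0.0398×28.8) = 0.05235 K/W
R_outer film = 1/(h_o·A) = 1/(29.6×28.8) = 0.001173 K/W
R_total = 0.05352 K/W
Q = ΔT / R_total = 26 / 0.05352

Q ≈ 486 W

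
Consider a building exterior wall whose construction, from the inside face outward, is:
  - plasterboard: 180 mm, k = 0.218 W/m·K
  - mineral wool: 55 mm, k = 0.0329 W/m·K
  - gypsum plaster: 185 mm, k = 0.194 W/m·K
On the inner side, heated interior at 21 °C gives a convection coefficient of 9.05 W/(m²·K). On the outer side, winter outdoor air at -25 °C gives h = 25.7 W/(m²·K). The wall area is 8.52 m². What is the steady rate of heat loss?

Q ≈ 109 W

Thermal resistances in series:
R_inner film = 1/(h_i·A) = 1/(9.05×8.52) = 0.01297 K/W
R_plasterboard = L/(kA) = 0.18/(0.218×8.52) = 0.09691 K/W
R_mineral wool = L/(kA) = 0.055/(0.0329×8.52) = 0.1962 K/W
R_gypsum plaster = L/(kA) = 0.185/(0.194×8.52) = 0.1119 K/W
R_outer film = 1/(h_o·A) = 1/(25.7×8.52) = 0.004567 K/W
R_total = 0.4226 K/W
Q = ΔT / R_total = 46 / 0.4226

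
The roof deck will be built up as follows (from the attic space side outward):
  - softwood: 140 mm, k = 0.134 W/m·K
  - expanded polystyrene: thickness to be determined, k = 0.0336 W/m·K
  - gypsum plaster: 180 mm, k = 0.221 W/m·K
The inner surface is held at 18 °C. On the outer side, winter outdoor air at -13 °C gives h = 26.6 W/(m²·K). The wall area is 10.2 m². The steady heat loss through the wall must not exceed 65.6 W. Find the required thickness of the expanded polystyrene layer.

Thermal resistances in series:
R_softwood = L/(kA) = 0.14/(0.134×10.2) = 0.1024 K/W
R_gypsum plaster = L/(kA) = 0.18/(0.221×10.2) = 0.07985 K/W
R_outer film = 1/(h_o·A) = 1/(26.6×10.2) = 0.003686 K/W
Sum of the known resistances R_other = 0.186 K/W
Required total resistance R_tot = ΔT/Q_allow = 31/65.6 = 0.4726 K/W
R_expanded polystyrene = R_tot − R_other = 0.2866 K/W
L = R·k·A = 0.2866×0.0336×10.2

L ≈ 98.2 mm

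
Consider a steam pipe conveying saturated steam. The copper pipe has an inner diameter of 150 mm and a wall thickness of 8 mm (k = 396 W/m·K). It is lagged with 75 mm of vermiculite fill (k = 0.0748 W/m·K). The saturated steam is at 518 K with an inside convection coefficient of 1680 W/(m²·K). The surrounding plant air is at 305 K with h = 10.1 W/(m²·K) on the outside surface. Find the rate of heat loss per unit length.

q′ ≈ 145 W/m

Per-layer cylindrical resistances, series-summed:
R_inner film = 1/(h_i·2πr₁L) = 1/(1680×2π×0.075×1) = 0.001263 K/W
R_copper pipe wall = ln(83/75)/(2π×396×1) = 4.073×10^-5 K/W
R_vermiculite fill = ln(158/83)/(2π×0.0748×1) = 1.37 K/W
R_outer film = 1/(h_o·2πr_oL) = 1/(10.1×2π×0.158×1) = 0.09973 K/W
R_total = 1.471 K/W
Q = ΔT/R_total = 213/1.471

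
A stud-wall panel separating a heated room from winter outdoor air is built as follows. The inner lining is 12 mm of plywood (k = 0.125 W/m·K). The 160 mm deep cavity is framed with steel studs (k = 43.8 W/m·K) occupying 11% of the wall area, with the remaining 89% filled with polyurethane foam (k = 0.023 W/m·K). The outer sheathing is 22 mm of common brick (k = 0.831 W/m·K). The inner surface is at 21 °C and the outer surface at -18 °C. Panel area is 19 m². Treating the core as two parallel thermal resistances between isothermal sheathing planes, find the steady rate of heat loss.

Sheathing layers in series; stud and cavity paths in parallel between them.
R_inner = 0.012/(0.125×19) = 0.005053 K/W
R_stud  = 0.16/(43.8×0.11×19) = 0.001748 K/W
R_cav   = 0.16/(0.023×0.89×19) = 0.4114 K/W
1/R_core = 1/R_stud + 1/R_cav → R_core = 0.00174 K/W
R_outer = 0.022/(0.831×19) = 0.001393 K/W
R_total = 0.008186 K/W
Q = ΔT/R_total = 39/0.008186

Q ≈ 4760 W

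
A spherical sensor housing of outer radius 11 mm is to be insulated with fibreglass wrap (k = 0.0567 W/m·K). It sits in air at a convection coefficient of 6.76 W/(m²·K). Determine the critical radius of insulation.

r_cr ≈ 16.8 mm

For a sphere r_cr = 2k/h = 2×0.0567/6.76
r_cr = 16.8 mm; since the bare radius (11 mm) is below r_cr, adding a thin layer of insulation will *increase* heat loss.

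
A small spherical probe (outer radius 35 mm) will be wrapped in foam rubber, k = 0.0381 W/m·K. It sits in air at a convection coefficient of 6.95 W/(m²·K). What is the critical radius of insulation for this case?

For a sphere r_cr = 2k/h = 2×0.0381/6.95
r_cr = 11 mm; since the bare radius (35 mm) is above r_cr, any added insulation will reduce heat loss.

r_cr ≈ 11 mm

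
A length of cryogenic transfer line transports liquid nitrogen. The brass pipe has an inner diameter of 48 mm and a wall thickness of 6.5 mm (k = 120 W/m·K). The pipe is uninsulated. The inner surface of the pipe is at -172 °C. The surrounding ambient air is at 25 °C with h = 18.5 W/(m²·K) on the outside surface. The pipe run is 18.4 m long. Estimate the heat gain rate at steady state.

Cylindrical conduction, so R = ln(r₂/r₁)/(2πkL) per layer, in series:
R_brass pipe wall = ln(30.5/24)/(2π×120×18.4) = 1.728×10^-5 K/W
R_outer film = 1/(h_o·2πr_oL) = 1/(18.5×2π×0.0305×18.4) = 0.01533 K/W
R_total = 0.01535 K/W
Q = ΔT/R_total = 197/0.01535

Q ≈ 12800 W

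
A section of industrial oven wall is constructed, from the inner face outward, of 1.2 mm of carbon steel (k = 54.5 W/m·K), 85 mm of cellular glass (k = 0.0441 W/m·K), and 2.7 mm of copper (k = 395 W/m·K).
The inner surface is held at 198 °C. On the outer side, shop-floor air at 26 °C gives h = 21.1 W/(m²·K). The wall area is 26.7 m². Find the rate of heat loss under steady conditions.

Thermal resistances in series:
R_carbon steel = L/(kA) = 0.0012/(54.5×26.7) = 8.247×10^-7 K/W
R_cellular glass = L/(kA) = 0.085/(0.0441×26.7) = 0.07219 K/W
R_copper = L/(kA) = 0.0027/(395×26.7) = 2.56×10^-7 K/W
R_outer film = 1/(h_o·A) = 1/(21.1×26.7) = 0.001775 K/W
R_total = 0.07396 K/W
Q = ΔT / R_total = 172 / 0.07396

Q ≈ 2330 W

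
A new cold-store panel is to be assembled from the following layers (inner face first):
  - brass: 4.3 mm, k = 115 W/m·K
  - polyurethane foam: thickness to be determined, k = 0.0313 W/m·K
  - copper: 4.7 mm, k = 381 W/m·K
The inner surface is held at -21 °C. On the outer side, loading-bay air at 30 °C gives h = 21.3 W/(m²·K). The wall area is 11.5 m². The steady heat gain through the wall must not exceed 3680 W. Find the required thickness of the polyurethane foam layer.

L ≈ 3.52 mm

Treating each layer as a thermal resistance in series:
R_brass = L/(kA) = 0.0043/(115×11.5) = 3.251×10^-6 K/W
R_copper = L/(kA) = 0.0047/(381×11.5) = 1.073×10^-6 K/W
R_outer film = 1/(h_o·A) = 1/(21.3×11.5) = 0.004082 K/W
Sum of the known resistances R_other = 0.004087 K/W
Required total resistance R_tot = ΔT/Q_allow = 51/3680 = 0.01386 K/W
R_polyurethane foam = R_tot − R_other = 0.009772 K/W
L = R·k·A = 0.009772×0.0313×11.5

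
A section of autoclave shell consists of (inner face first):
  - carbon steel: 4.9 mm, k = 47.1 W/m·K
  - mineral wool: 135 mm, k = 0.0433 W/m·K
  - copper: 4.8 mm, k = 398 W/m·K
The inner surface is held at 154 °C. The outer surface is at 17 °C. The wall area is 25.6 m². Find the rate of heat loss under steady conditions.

Model the wall as resistances in series:
R_carbon steel = L/(kA) = 0.0049/(47.1×25.6) = 4.064×10^-6 K/W
R_mineral wool = L/(kA) = 0.135/(0.0433×25.6) = 0.1218 K/W
R_copper = L/(kA) = 0.0048/(398×25.6) = 4.711×10^-7 K/W
R_total = 0.1218 K/W
Q = ΔT / R_total = 137 / 0.1218

Q ≈ 1120 W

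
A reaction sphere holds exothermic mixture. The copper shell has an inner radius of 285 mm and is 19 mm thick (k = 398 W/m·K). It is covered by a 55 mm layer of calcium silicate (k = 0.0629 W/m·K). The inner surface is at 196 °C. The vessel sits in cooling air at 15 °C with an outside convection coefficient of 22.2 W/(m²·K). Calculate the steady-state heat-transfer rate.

Q ≈ 272 W

Spherical conduction: R = (1/r_in − 1/r_out)/(4πk) per layer; series-sum.
R_copper shell = (1/0.285 − 1/0.304)/(4π×398) = 4.385×10^-5 K/W
R_calcium silicate = (1/0.304 − 1/0.359)/(4π×0.0629) = 0.6376 K/W
R_outer film = 1/(h·4πr_o²) = 1/(22.2×4π×0.359²) = 0.02781 K/W
R_total = 0.6654 K/W
Q = ΔT/R_total = 181/0.6654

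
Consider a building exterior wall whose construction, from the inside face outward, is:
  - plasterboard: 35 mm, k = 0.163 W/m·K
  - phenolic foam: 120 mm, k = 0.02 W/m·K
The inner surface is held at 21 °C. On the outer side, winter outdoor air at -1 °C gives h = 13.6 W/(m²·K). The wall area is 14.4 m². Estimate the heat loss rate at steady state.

Q ≈ 50.4 W

Treating each layer as a thermal resistance in series:
R_plasterboard = L/(kA) = 0.035/(0.163×14.4) = 0.01491 K/W
R_phenolic foam = L/(kA) = 0.12/(0.02×14.4) = 0.4167 K/W
R_outer film = 1/(h_o·A) = 1/(13.6×14.4) = 0.005106 K/W
R_total = 0.4367 K/W
Q = ΔT / R_total = 22 / 0.4367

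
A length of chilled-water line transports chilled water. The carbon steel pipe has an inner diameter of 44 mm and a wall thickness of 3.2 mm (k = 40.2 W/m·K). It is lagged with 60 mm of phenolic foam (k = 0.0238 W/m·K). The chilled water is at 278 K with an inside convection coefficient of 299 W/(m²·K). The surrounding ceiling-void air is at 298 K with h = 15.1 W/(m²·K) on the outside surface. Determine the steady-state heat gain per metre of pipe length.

q′ ≈ 2.41 W/m

Cylindrical conduction, so R = ln(r₂/r₁)/(2πkL) per layer, in series:
R_inner film = 1/(h_i·2πr₁L) = 1/(299×2π×0.022×1) = 0.0242 K/W
R_carbon steel pipe wall = ln(25.2/22)/(2π×40.2×1) = 5.376×10^-4 K/W
R_phenolic foam = ln(85.2/25.2)/(2π×0.0238×1) = 8.146 K/W
R_outer film = 1/(h_o·2πr_oL) = 1/(15.1×2π×0.0852×1) = 0.1237 K/W
R_total = 8.294 K/W
Q = ΔT/R_total = 20/8.294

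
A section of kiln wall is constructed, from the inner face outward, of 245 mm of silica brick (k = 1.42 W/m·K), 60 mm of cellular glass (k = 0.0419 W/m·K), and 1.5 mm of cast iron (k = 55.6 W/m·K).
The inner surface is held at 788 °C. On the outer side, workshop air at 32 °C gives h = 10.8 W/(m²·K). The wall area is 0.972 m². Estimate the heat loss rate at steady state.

Using the resistance-network approach (series):
R_silica brick = L/(kA) = 0.245/(1.42×0.972) = 0.1775 K/W
R_cellular glass = L/(kA) = 0.06/(0.0419×0.972) = 1.473 K/W
R_cast iron = L/(kA) = 0.0015/(55.6×0.972) = 2.776×10^-5 K/W
R_outer film = 1/(h_o·A) = 1/(10.8×0.972) = 0.09526 K/W
R_total = 1.746 K/W
Q = ΔT / R_total = 756 / 1.746

Q ≈ 433 W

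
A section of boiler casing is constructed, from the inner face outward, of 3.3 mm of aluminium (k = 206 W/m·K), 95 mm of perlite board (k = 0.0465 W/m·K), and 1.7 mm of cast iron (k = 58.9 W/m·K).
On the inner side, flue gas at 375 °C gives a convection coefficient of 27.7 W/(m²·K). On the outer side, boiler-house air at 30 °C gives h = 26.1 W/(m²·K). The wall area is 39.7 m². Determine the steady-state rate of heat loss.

Using the resistance-network approach (series):
R_inner film = 1/(h_i·A) = 1/(27.7×39.7) = 9.093×10^-4 K/W
R_aluminium = L/(kA) = 0.0033/(206×39.7) = 4.035×10^-7 K/W
R_perlite board = L/(kA) = 0.095/(0.0465×39.7) = 0.05146 K/W
R_cast iron = L/(kA) = 0.0017/(58.9×39.7) = 7.27×10^-7 K/W
R_outer film = 1/(h_o·A) = 1/(26.1×39.7) = 9.651×10^-4 K/W
R_total = 0.05334 K/W
Q = ΔT / R_total = 345 / 0.05334

Q ≈ 6470 W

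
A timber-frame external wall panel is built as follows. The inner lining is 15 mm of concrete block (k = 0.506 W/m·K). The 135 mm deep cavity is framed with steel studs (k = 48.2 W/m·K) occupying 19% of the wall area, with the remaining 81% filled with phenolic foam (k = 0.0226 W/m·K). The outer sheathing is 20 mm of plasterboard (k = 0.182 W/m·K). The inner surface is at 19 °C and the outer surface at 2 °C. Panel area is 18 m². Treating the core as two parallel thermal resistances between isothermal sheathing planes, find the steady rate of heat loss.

Q ≈ 1980 W

Sheathing layers in series; stud and cavity paths in parallel between them.
R_inner = 0.015/(0.506×18) = 0.001647 K/W
R_stud  = 0.135/(48.2×0.19×18) = 8.19×10^-4 K/W
R_cav   = 0.135/(0.0226×0.81×18) = 0.4097 K/W
1/R_core = 1/R_stud + 1/R_cav → R_core = 8.173×10^-4 K/W
R_outer = 0.02/(0.182×18) = 0.006105 K/W
R_total = 0.008569 K/W
Q = ΔT/R_total = 17/0.008569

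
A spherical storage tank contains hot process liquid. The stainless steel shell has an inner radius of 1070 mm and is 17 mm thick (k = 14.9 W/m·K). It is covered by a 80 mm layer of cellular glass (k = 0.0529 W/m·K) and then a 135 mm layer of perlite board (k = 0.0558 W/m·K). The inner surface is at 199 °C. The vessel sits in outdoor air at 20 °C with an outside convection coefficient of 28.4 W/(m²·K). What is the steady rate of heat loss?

Radial (spherical) resistances in series:
R_stainless steel shell = (1/1.07 − 1/1.087)/(4π×14.9) = 7.806×10^-5 K/W
R_cellular glass = (1/1.087 − 1/1.167)/(4π×0.0529) = 0.09487 K/W
R_perlite board = (1/1.167 − 1/1.302)/(4π×0.0558) = 0.1267 K/W
R_outer film = 1/(h·4πr_o²) = 1/(28.4×4π×1.302²) = 0.001653 K/W
R_total = 0.2233 K/W
Q = ΔT/R_total = 179/0.2233

Q ≈ 802 W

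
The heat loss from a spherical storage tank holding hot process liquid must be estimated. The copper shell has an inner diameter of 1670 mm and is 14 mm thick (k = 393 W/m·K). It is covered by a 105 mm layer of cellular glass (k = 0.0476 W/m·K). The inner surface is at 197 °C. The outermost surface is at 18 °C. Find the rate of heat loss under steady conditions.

For a spherical shell R = (1/r₁ − 1/r₂)/(4πk); film R = 1/(h·4πr²). In series:
R_copper shell = (1/0.835 − 1/0.849)/(4π×393) = 3.999×10^-6 K/W
R_cellular glass = (1/0.849 − 1/0.954)/(4π×0.0476) = 0.2167 K/W
R_total = 0.2167 K/W
Q = ΔT/R_total = 179/0.2167

Q ≈ 826 W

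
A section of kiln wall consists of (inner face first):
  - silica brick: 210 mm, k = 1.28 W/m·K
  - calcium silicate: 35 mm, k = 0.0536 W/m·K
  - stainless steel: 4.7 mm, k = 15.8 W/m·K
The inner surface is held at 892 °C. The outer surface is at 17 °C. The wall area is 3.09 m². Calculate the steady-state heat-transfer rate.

Q ≈ 3310 W

Thermal resistances in series:
R_silica brick = L/(kA) = 0.21/(1.28×3.09) = 0.05309 K/W
R_calcium silicate = L/(kA) = 0.035/(0.0536×3.09) = 0.2113 K/W
R_stainless steel = L/(kA) = 0.0047/(15.8×3.09) = 9.627×10^-5 K/W
R_total = 0.2645 K/W
Q = ΔT / R_total = 875 / 0.2645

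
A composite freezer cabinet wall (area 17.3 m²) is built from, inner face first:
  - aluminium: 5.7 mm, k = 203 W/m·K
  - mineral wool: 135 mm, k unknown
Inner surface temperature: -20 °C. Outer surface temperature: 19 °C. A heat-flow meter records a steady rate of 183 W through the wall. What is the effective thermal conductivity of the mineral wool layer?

Model the wall as resistances in series:
R_aluminium = L/(kA) = 0.0057/(203×17.3) = 1.623×10^-6 K/W
Sum of known resistances R_other = 1.623×10^-6 K/W
Total R = ΔT/Q = 39/183 = 0.2131 K/W
R_mineral wool = R_total − R_other = 0.2131 K/W
k = L/(R·A) = 0.135/(0.2131×17.3)

k ≈ 0.0366 W/(m·K)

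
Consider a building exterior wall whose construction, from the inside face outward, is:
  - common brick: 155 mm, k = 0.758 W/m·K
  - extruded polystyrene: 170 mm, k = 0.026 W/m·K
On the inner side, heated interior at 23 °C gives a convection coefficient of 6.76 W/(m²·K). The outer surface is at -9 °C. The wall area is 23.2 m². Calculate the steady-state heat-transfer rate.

Q ≈ 108 W

Series thermal resistances:
R_inner film = 1/(h_i·A) = 1/(6.76×23.2) = 0.006376 K/W
R_common brick = L/(kA) = 0.155/(0.758×23.2) = 0.008814 K/W
R_extruded polystyrene = L/(kA) = 0.17/(0.026×23.2) = 0.2818 K/W
R_total = 0.297 K/W
Q = ΔT / R_total = 32 / 0.297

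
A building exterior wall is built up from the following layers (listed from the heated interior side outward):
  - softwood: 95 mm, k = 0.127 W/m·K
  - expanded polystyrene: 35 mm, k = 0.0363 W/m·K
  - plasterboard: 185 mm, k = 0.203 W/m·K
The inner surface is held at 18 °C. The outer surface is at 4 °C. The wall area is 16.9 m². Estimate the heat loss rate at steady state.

Series thermal resistances:
R_softwood = L/(kA) = 0.095/(0.127×16.9) = 0.04426 K/W
R_expanded polystyrene = L/(kA) = 0.035/(0.0363×16.9) = 0.05705 K/W
R_plasterboard = L/(kA) = 0.185/(0.203×16.9) = 0.05392 K/W
R_total = 0.1552 K/W
Q = ΔT / R_total = 14 / 0.1552

Q ≈ 90.2 W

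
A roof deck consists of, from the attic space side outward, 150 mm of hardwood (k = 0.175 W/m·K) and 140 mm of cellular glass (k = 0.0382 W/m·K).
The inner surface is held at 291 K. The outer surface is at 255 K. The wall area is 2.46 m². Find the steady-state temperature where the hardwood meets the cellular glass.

T ≈ 284 K

Treating each layer as a thermal resistance in series:
R_hardwood = L/(kA) = 0.15/(0.175×2.46) = 0.3484 K/W
R_cellular glass = L/(kA) = 0.14/(0.0382×2.46) = 1.49 K/W
R_total = 1.838 K/W;  Q = ΔT/R_total = 36/1.838 = 19.58 W
T_interface = T_inner − Q·ΣR(inner→interface) = 291 − 19.6×0.3484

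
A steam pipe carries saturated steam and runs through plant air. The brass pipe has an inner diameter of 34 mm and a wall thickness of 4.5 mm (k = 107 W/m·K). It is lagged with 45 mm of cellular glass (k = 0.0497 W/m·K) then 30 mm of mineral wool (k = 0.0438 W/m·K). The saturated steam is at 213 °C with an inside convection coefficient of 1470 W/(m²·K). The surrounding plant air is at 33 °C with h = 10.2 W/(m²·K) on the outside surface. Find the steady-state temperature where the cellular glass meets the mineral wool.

T ≈ 86.1 °C

Cylindrical conduction, so R = ln(r₂/r₁)/(2πkL) per layer, in series:
R_inner film = 1/(h_i·2πr₁L) = 1/(1470×2π×0.017×1) = 0.006369 K/W
R_brass pipe wall = ln(21.5/17)/(2π×107×1) = 3.493×10^-4 K/W
R_cellular glass = ln(66.5/21.5)/(2π×0.0497×1) = 3.616 K/W
R_mineral wool = ln(96.5/66.5)/(2π×0.0438×1) = 1.353 K/W
R_outer film = 1/(h_o·2πr_oL) = 1/(10.2×2π×0.0965×1) = 0.1617 K/W
R_total = 5.137 K/W
Q = ΔT/R_total = 180/5.137
Q = 35 W/m
T_interface = T_inner − Q·ΣR(inner→interface) = 213 − 35×3.623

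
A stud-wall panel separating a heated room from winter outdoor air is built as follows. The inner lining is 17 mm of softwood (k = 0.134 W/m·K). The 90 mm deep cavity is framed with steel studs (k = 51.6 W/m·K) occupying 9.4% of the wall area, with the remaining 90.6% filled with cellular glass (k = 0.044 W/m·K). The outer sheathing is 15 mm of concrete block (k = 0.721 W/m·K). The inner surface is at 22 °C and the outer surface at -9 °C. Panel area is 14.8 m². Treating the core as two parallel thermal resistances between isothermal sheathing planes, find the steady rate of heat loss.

Sheathing layers in series; stud and cavity paths in parallel between them.
R_inner = 0.017/(0.134×14.8) = 0.008572 K/W
R_stud  = 0.09/(51.6×0.094×14.8) = 0.001254 K/W
R_cav   = 0.09/(0.044×0.906×14.8) = 0.1525 K/W
1/R_core = 1/R_stud + 1/R_cav → R_core = 0.001244 K/W
R_outer = 0.015/(0.721×14.8) = 0.001406 K/W
R_total = 0.01122 K/W
Q = ΔT/R_total = 31/0.01122

Q ≈ 2760 W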